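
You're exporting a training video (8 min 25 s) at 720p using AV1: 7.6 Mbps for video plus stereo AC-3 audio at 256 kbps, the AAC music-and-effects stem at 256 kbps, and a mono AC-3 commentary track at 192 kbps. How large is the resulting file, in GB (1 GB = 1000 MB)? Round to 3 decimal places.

0.524 GB

8 min 25 s = 505 s
Audio total: 256 + 256 + 192 = 704 kbps = 0.704 Mbps.
Total bitrate: 7.6 + 0.704 = 8.304 Mbps.
Stream data: 8.304 Mbps × 505 s = 4193.5 Mb.
4,194 Mb ÷ 8 = 524.2 MB → 0.5242 GB.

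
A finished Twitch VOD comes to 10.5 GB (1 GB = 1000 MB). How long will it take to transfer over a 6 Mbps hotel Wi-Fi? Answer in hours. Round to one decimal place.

3.9 hours

File: 10.5 GB = 84000.0 Mb.
At 6 Mbps: 84000.0 / 6 = 14000.0 s ≈ 3.89 hours.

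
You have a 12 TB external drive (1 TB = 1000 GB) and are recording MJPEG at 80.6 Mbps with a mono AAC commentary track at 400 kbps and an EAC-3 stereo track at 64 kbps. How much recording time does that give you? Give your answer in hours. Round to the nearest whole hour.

329 hours

Audio total: 400 + 64 = 464 kbps = 0.464 Mbps.
Total bitrate: 80.6 + 0.464 = 81.064 Mbps.
Capacity: 12 TB = 96,000,000 Mb.
Recording time: 96,000,000 / 81.064 = 1,184,249 s ≈ 329 hours.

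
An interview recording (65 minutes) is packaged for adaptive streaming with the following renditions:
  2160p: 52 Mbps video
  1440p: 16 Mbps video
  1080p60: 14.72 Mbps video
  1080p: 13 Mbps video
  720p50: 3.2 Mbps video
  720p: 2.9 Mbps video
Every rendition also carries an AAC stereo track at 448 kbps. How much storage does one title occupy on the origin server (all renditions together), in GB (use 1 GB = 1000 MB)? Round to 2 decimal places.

65 min = 3900 s
Audio: 448 kbps = 0.448 Mbps.
Sum of rendition bitrates: (52+0.448) + (16+0.448) + (14.72+0.448) + (13+0.448) + (3.2+0.448) + (2.9+0.448) = 104.508 Mbps.
× 3900 s = 407,581 Mb = 50,948 MB = 50.95 GB.

50.95 GB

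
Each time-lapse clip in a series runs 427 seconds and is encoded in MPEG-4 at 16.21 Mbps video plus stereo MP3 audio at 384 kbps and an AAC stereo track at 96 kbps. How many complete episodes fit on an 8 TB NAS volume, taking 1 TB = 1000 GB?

Audio total: 384 + 96 = 480 kbps = 0.480 Mbps.
Total bitrate: 16.690 Mbps.
Per item: 16.690 Mbps × 427 s = 7,127 Mb = 890.8 MB.
Capacity: 8 TB = 64,000,000 Mb; 8980.40 items → 8980 complete.

8980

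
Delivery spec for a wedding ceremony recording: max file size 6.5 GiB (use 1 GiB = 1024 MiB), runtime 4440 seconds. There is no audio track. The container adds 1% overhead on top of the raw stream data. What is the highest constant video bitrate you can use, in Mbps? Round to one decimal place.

12.5 Mbps

Budget: 6.5 GiB = 55834.6 Mb.
Stream payload after overhead: 55834.6 / 1.01 = 55281.8 Mb.
Total bitrate budget: 55281.8 Mb / 4440 s = 12.451 Mbps.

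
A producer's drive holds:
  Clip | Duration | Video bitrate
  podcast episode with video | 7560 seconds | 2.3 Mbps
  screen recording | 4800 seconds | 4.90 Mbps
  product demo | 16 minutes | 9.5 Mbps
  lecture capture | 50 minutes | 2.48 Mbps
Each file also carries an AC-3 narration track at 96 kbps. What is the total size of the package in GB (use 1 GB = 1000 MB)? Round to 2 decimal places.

7.38 GB

Audio: 96 kbps = 0.096 Mbps.
podcast episode with video: 2.396 Mbps × 7560 s = 18113.8 Mb
screen recording: 4.996 Mbps × 4800 s = 23980.8 Mb
product demo: 9.596 Mbps × 960 s = 9212.2 Mb
lecture capture: 2.576 Mbps × 3000 s = 7728.0 Mb
Total: 59034.7 Mb = 7379.3 MB.
= 7.379 GB.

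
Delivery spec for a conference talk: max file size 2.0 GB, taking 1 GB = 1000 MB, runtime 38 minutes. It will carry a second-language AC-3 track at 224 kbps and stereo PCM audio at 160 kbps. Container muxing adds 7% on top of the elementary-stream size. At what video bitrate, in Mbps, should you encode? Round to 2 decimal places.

6.17 Mbps

Budget: 2.0 GB = 16000.0 Mb.
Stream payload after overhead: 16000.0 / 1.07 = 14953.3 Mb.
38 min = 2280 s
Total bitrate budget: 14953.3 Mb / 2280 s = 6.558 Mbps.
Audio total: 224 + 160 = 384 kbps = 0.384 Mbps.
Video: 6.558 − 0.384 = 6.174 Mbps.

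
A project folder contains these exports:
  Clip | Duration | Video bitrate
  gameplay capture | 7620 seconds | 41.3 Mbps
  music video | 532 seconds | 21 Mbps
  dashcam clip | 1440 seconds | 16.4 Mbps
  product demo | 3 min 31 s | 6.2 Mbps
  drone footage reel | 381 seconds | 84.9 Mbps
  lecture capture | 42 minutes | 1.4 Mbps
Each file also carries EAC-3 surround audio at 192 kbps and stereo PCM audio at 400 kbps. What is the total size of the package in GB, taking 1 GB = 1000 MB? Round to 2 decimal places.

Audio total: 192 + 400 = 592 kbps = 0.592 Mbps.
gameplay capture: 41.892 Mbps × 7620 s = 319217.0 Mb
music video: 21.592 Mbps × 532 s = 11486.9 Mb
dashcam clip: 16.992 Mbps × 1440 s = 24468.5 Mb
product demo: 6.792 Mbps × 211 s = 1433.1 Mb
drone footage reel: 85.492 Mbps × 381 s = 32572.5 Mb
lecture capture: 1.992 Mbps × 2520 s = 5019.8 Mb
Total: 394197.9 Mb = 49274.7 MB.
= 49.27 GB.

49.27 GB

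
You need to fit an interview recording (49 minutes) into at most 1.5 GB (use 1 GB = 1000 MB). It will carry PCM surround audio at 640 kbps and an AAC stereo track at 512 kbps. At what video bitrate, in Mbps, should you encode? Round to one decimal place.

2.9 Mbps

Budget: 1.5 GB = 12000.0 Mb.
49 min = 2940 s
Total bitrate budget: 12000.0 Mb / 2940 s = 4.082 Mbps.
Audio total: 640 + 512 = 1152 kbps = 1.152 Mbps.
Video: 4.082 − 1.152 = 2.930 Mbps.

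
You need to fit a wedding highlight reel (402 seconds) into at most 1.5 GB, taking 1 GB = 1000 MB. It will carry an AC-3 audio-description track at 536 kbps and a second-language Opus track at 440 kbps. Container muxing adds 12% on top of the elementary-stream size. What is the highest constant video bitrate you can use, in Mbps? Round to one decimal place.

25.7 Mbps

Budget: 1.5 GB = 12000.0 Mb.
Stream payload after overhead: 12000.0 / 1.12 = 10714.3 Mb.
Total bitrate budget: 10714.3 Mb / 402 s = 26.652 Mbps.
Audio total: 536 + 440 = 976 kbps = 0.976 Mbps.
Video: 26.652 − 0.976 = 25.676 Mbps.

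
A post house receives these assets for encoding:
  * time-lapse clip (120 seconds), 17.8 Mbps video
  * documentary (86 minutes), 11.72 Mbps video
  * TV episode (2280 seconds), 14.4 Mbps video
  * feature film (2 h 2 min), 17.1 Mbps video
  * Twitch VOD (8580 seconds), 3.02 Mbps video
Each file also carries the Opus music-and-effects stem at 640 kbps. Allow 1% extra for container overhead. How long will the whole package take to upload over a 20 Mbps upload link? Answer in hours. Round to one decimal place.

Audio: 640 kbps = 0.640 Mbps.
time-lapse clip: 18.440 Mbps × 120 s × 1.01 = 2234.9 Mb
documentary: 12.360 Mbps × 5160 s × 1.01 = 64415.4 Mb
TV episode: 15.040 Mbps × 2280 s × 1.01 = 34634.1 Mb
feature film: 17.740 Mbps × 7320 s × 1.01 = 131155.4 Mb
Twitch VOD: 3.660 Mbps × 8580 s × 1.01 = 31716.8 Mb
Total: 264156.6 Mb = 33019.6 MB.
At 20 Mbps: 264156.6 / 20 = 13208 s ≈ 3.67 hours.

3.7 hours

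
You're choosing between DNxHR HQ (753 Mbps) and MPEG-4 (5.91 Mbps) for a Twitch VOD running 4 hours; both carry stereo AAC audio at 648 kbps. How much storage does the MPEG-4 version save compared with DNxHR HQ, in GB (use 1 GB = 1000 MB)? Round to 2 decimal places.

1344.76 GB

4 h = 14400 s
Audio: 648 kbps = 0.648 Mbps.
DNxHR HQ: 753.648 Mbps × 14400 s = 10852531.2 Mb = 1356.566 GB.
MPEG-4: 6.558 Mbps × 14400 s = 94435.2 Mb = 11.804 GB.
Saving: 1356.566 − 11.804 = 1344.762 GB.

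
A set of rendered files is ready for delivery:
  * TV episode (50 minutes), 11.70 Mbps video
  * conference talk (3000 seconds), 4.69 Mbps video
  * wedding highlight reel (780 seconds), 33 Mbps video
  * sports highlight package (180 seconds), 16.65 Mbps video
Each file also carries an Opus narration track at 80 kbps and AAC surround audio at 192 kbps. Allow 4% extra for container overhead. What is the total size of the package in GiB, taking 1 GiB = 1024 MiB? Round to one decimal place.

9.7 GiB

Audio total: 80 + 192 = 272 kbps = 0.272 Mbps.
TV episode: 11.972 Mbps × 3000 s × 1.04 = 37352.6 Mb
conference talk: 4.962 Mbps × 3000 s × 1.04 = 15481.4 Mb
wedding highlight reel: 33.272 Mbps × 780 s × 1.04 = 26990.2 Mb
sports highlight package: 16.922 Mbps × 180 s × 1.04 = 3167.8 Mb
Total: 82992.1 Mb = 10374.0 MB.
= 9.662 GiB.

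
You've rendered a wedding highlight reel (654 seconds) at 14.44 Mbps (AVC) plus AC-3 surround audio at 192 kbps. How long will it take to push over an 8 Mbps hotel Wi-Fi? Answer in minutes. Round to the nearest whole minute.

Audio: 192 kbps = 0.192 Mbps.
Total bitrate: 14.632 Mbps.
File: 14.632 Mbps × 654 s = 9569.3 Mb.
At 8 Mbps: 9569.3 / 8 = 1196.2 s ≈ 19.9 minutes.

20 minutes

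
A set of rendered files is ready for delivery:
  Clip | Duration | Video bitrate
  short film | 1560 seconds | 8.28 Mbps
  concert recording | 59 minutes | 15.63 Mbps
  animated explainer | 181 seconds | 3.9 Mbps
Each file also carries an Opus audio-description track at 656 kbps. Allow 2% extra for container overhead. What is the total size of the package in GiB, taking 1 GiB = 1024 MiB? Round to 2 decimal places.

Audio: 656 kbps = 0.656 Mbps.
short film: 8.936 Mbps × 1560 s × 1.02 = 14219.0 Mb
concert recording: 16.286 Mbps × 3540 s × 1.02 = 58805.5 Mb
animated explainer: 4.556 Mbps × 181 s × 1.02 = 841.1 Mb
Total: 73865.6 Mb = 9233.2 MB.
= 8.599 GiB.

8.60 GiB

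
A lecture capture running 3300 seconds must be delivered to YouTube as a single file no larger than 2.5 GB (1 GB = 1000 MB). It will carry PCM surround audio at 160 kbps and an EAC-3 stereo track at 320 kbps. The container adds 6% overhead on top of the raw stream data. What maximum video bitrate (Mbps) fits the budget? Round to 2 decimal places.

5.24 Mbps

Budget: 2.5 GB = 20000.0 Mb.
Stream payload after overhead: 20000.0 / 1.06 = 18867.9 Mb.
Total bitrate budget: 18867.9 Mb / 3300 s = 5.718 Mbps.
Audio total: 160 + 320 = 480 kbps = 0.480 Mbps.
Video: 5.718 − 0.480 = 5.238 Mbps.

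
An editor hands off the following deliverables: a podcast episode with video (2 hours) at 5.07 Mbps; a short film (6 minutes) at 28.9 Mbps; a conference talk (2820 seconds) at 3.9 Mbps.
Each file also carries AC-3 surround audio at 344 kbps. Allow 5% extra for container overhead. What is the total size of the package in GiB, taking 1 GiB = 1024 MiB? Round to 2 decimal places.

Audio: 344 kbps = 0.344 Mbps.
podcast episode with video: 5.414 Mbps × 7200 s × 1.05 = 40929.8 Mb
short film: 29.244 Mbps × 360 s × 1.05 = 11054.2 Mb
conference talk: 4.244 Mbps × 2820 s × 1.05 = 12566.5 Mb
Total: 64550.6 Mb = 8068.8 MB.
= 7.515 GiB.

7.51 GiB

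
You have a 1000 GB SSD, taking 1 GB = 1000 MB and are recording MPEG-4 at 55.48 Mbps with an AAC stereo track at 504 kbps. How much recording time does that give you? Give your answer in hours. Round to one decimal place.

39.7 hours

Audio: 504 kbps = 0.504 Mbps.
Total bitrate: 55.48 + 0.504 = 55.984 Mbps.
Capacity: 1000 GB = 8,000,000 Mb.
Recording time: 8,000,000 / 55.984 = 142,898 s ≈ 39.7 hours.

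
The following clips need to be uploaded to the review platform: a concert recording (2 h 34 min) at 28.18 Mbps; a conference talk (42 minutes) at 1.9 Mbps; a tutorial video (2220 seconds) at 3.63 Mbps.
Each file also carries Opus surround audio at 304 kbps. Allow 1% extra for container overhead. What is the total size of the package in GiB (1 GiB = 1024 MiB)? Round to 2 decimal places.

32.63 GiB

Audio: 304 kbps = 0.304 Mbps.
concert recording: 28.484 Mbps × 9240 s × 1.01 = 265824.1 Mb
conference talk: 2.204 Mbps × 2520 s × 1.01 = 5609.6 Mb
tutorial video: 3.934 Mbps × 2220 s × 1.01 = 8820.8 Mb
Total: 280254.5 Mb = 35031.8 MB.
= 32.63 GiB.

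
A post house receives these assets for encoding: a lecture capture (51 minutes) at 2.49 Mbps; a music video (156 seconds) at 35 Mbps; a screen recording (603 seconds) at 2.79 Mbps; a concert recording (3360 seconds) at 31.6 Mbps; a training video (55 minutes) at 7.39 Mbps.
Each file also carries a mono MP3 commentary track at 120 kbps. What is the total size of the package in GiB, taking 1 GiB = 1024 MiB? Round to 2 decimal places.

Audio: 120 kbps = 0.120 Mbps.
lecture capture: 2.610 Mbps × 3060 s = 7986.6 Mb
music video: 35.120 Mbps × 156 s = 5478.7 Mb
screen recording: 2.910 Mbps × 603 s = 1754.7 Mb
concert recording: 31.720 Mbps × 3360 s = 106579.2 Mb
training video: 7.510 Mbps × 3300 s = 24783.0 Mb
Total: 146582.2 Mb = 18322.8 MB.
= 17.06 GiB.

17.06 GiB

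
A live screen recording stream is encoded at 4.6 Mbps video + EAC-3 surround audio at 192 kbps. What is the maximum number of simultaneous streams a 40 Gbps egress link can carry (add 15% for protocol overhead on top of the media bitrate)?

Audio: 192 kbps = 0.192 Mbps.
Per-viewer media rate: 4.792 Mbps.
On the wire with 15% overhead: 5.511 Mbps.
40 Gbps = 40,000 Mbps; 40,000 / 5.511 = 7258.47 → 7258 viewers.

7258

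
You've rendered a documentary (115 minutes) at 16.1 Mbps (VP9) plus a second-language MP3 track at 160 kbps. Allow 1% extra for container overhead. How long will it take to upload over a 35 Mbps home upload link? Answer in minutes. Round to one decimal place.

115 min = 6900 s
Audio: 160 kbps = 0.160 Mbps.
Total bitrate: 16.260 Mbps.
File: 16.260 Mbps × 6900 s = 112194.0 Mb.
With 1% container overhead: ×1.01. → 113315.9 Mb.
At 35 Mbps: 113315.9 / 35 = 3237.6 s ≈ 54 minutes.

54.0 minutes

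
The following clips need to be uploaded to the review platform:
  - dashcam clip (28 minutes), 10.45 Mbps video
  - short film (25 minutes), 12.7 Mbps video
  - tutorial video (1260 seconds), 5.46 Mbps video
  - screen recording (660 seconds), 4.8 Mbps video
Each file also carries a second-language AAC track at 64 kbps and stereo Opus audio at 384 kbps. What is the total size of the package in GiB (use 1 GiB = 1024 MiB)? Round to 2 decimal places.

Audio total: 64 + 384 = 448 kbps = 0.448 Mbps.
dashcam clip: 10.898 Mbps × 1680 s = 18308.6 Mb
short film: 13.148 Mbps × 1500 s = 19722.0 Mb
tutorial video: 5.908 Mbps × 1260 s = 7444.1 Mb
screen recording: 5.248 Mbps × 660 s = 3463.7 Mb
Total: 48938.4 Mb = 6117.3 MB.
= 5.697 GiB.

5.70 GiB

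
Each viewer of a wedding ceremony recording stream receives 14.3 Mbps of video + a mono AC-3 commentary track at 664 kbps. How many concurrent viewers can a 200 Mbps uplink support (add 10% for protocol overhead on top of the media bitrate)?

12

Audio: 664 kbps = 0.664 Mbps.
Per-viewer media rate: 14.964 Mbps.
On the wire with 10% overhead: 16.460 Mbps.
200 Mbps = 200.0 Mbps; 200.0 / 16.460 = 12.15 → 12 viewers.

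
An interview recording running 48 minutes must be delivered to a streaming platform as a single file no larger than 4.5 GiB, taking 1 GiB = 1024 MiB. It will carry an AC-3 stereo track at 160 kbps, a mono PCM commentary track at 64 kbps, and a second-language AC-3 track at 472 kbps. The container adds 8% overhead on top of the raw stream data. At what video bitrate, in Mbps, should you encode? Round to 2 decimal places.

Budget: 4.5 GiB = 38654.7 Mb.
Stream payload after overhead: 38654.7 / 1.08 = 35791.4 Mb.
48 min = 2880 s
Total bitrate budget: 35791.4 Mb / 2880 s = 12.428 Mbps.
Audio total: 160 + 64 + 472 = 696 kbps = 0.696 Mbps.
Video: 12.428 − 0.696 = 11.732 Mbps.

11.73 Mbps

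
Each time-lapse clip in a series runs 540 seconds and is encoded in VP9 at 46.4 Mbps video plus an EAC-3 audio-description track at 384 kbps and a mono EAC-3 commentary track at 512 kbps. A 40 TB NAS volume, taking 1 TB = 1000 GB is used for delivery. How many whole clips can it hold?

12529

Audio total: 384 + 512 = 896 kbps = 0.896 Mbps.
Total bitrate: 47.296 Mbps.
Per item: 47.296 Mbps × 540 s = 25,540 Mb = 3,192 MB.
Capacity: 40 TB = 320,000,000 Mb; 12529.44 items → 12529 complete.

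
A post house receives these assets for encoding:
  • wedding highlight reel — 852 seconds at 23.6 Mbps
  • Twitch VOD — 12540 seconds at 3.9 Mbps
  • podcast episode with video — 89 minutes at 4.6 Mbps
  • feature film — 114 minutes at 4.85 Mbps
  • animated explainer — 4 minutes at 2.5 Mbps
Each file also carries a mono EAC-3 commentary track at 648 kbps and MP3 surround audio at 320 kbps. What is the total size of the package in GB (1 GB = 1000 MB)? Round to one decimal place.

19.0 GB

Audio total: 648 + 320 = 968 kbps = 0.968 Mbps.
wedding highlight reel: 24.568 Mbps × 852 s = 20931.9 Mb
Twitch VOD: 4.868 Mbps × 12540 s = 61044.7 Mb
podcast episode with video: 5.568 Mbps × 5340 s = 29733.1 Mb
feature film: 5.818 Mbps × 6840 s = 39795.1 Mb
animated explainer: 3.468 Mbps × 240 s = 832.3 Mb
Total: 152337.2 Mb = 19042.2 MB.
= 19.04 GB.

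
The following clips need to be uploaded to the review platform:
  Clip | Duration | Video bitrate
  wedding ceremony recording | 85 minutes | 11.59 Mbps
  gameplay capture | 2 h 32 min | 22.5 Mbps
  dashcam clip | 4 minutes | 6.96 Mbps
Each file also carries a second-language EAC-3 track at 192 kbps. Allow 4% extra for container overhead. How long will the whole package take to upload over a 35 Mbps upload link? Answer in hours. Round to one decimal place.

Audio: 192 kbps = 0.192 Mbps.
wedding ceremony recording: 11.782 Mbps × 5100 s × 1.04 = 62491.7 Mb
gameplay capture: 22.692 Mbps × 9120 s × 1.04 = 215229.1 Mb
dashcam clip: 7.152 Mbps × 240 s × 1.04 = 1785.1 Mb
Total: 279505.9 Mb = 34938.2 MB.
At 35 Mbps: 279505.9 / 35 = 7986 s ≈ 2.22 hours.

2.2 hours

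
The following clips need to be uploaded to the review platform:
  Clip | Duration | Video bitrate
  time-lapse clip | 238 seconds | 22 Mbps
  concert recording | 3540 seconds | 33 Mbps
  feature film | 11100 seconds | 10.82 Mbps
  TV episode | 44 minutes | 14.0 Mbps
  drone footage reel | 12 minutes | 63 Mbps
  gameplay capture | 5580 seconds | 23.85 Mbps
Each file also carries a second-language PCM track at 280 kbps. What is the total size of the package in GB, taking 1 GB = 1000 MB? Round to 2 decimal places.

Audio: 280 kbps = 0.280 Mbps.
time-lapse clip: 22.280 Mbps × 238 s = 5302.6 Mb
concert recording: 33.280 Mbps × 3540 s = 117811.2 Mb
feature film: 11.100 Mbps × 11100 s = 123210.0 Mb
TV episode: 14.280 Mbps × 2640 s = 37699.2 Mb
drone footage reel: 63.280 Mbps × 720 s = 45561.6 Mb
gameplay capture: 24.130 Mbps × 5580 s = 134645.4 Mb
Total: 464230.0 Mb = 58028.8 MB.
= 58.03 GB.

58.03 GB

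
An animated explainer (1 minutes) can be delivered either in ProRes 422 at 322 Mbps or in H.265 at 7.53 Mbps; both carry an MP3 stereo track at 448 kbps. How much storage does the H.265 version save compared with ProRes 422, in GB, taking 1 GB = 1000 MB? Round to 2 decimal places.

Audio: 448 kbps = 0.448 Mbps.
ProRes 422: 322.448 Mbps × 60 s = 19346.9 Mb = 2.418 GB.
H.265: 7.978 Mbps × 60 s = 478.7 Mb = 0.060 GB.
Saving: 2.418 − 0.060 = 2.359 GB.

2.36 GB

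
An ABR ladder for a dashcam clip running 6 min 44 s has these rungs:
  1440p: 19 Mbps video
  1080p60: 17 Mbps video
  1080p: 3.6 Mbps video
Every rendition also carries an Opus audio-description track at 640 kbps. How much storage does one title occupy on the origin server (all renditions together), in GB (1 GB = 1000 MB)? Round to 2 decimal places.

2.10 GB

6 min 44 s = 404 s
Audio: 640 kbps = 0.640 Mbps.
Sum of rendition bitrates: (19+0.640) + (17+0.640) + (3.6+0.640) = 41.520 Mbps.
× 404 s = 16,774 Mb = 2,097 MB = 2.097 GB.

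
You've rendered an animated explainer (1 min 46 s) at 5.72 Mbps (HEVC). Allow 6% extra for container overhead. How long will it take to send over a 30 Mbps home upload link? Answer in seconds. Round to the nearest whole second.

21 seconds

1 min 46 s = 106 s
File: 5.720 Mbps × 106 s = 606.3 Mb.
With 6% container overhead: ×1.06. → 642.7 Mb.
At 30 Mbps: 642.7 / 30 = 21.4 s ≈ 21.4 seconds.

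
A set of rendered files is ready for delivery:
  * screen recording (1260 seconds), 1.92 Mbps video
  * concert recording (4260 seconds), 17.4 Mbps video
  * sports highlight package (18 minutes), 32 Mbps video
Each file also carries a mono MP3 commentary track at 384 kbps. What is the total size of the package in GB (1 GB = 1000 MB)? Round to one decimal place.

14.2 GB

Audio: 384 kbps = 0.384 Mbps.
screen recording: 2.304 Mbps × 1260 s = 2903.0 Mb
concert recording: 17.784 Mbps × 4260 s = 75759.8 Mb
sports highlight package: 32.384 Mbps × 1080 s = 34974.7 Mb
Total: 113637.6 Mb = 14204.7 MB.
= 14.20 GB.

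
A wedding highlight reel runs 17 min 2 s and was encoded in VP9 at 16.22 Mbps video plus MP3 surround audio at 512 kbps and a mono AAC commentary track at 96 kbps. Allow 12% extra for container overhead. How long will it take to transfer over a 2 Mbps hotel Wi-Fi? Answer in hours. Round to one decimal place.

2.7 hours

17 min 2 s = 1022 s
Audio total: 512 + 96 = 608 kbps = 0.608 Mbps.
Total bitrate: 16.828 Mbps.
File: 16.828 Mbps × 1022 s = 17198.2 Mb.
With 12% container overhead: ×1.12. → 19262.0 Mb.
At 2 Mbps: 19262.0 / 2 = 9631.0 s ≈ 2.68 hours.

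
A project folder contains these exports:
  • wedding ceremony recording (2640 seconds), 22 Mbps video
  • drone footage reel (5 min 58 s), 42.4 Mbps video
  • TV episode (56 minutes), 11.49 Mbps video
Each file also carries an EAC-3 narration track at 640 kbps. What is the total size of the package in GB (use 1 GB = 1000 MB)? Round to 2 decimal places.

Audio: 640 kbps = 0.640 Mbps.
wedding ceremony recording: 22.640 Mbps × 2640 s = 59769.6 Mb
drone footage reel: 43.040 Mbps × 358 s = 15408.3 Mb
TV episode: 12.130 Mbps × 3360 s = 40756.8 Mb
Total: 115934.7 Mb = 14491.8 MB.
= 14.49 GB.

14.49 GB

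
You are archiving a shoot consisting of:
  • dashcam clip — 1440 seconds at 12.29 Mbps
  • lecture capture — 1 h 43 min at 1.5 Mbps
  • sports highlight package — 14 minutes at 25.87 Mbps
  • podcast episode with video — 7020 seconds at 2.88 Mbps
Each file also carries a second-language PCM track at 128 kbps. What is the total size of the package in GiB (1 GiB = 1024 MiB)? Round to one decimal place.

8.3 GiB

Audio: 128 kbps = 0.128 Mbps.
dashcam clip: 12.418 Mbps × 1440 s = 17881.9 Mb
lecture capture: 1.628 Mbps × 6180 s = 10061.0 Mb
sports highlight package: 25.998 Mbps × 840 s = 21838.3 Mb
podcast episode with video: 3.008 Mbps × 7020 s = 21116.2 Mb
Total: 70897.4 Mb = 8862.2 MB.
= 8.254 GiB.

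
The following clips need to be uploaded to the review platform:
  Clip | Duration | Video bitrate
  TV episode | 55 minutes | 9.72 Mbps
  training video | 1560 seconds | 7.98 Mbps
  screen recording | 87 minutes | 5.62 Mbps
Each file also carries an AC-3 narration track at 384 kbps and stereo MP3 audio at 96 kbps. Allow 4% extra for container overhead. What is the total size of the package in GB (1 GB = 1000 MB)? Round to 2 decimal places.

Audio total: 384 + 96 = 480 kbps = 0.480 Mbps.
TV episode: 10.200 Mbps × 3300 s × 1.04 = 35006.4 Mb
training video: 8.460 Mbps × 1560 s × 1.04 = 13725.5 Mb
screen recording: 6.100 Mbps × 5220 s × 1.04 = 33115.7 Mb
Total: 81847.6 Mb = 10230.9 MB.
= 10.23 GB.

10.23 GB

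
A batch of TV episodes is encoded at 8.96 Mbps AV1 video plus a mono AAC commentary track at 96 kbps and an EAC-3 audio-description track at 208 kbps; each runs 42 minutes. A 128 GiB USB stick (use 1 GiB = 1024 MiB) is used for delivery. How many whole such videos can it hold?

42 min = 2520 s
Audio total: 96 + 208 = 304 kbps = 0.304 Mbps.
Total bitrate: 9.264 Mbps.
Per item: 9.264 Mbps × 2520 s = 23,345 Mb = 2,918 MB.
Capacity: 128 GiB = 1,099,512 Mb; 47.10 items → 47 complete.

47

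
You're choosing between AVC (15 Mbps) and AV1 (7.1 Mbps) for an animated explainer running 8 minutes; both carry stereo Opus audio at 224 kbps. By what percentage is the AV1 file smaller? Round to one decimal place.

51.9%

8 min = 480 s
Audio: 224 kbps = 0.224 Mbps.
AVC: 15.224 Mbps × 480 s = 7307.5 Mb = 0.913 GB.
AV1: 7.324 Mbps × 480 s = 3515.5 Mb = 0.439 GB.
Reduction: (1 − 0.439/0.913) × 100 = 51.89%.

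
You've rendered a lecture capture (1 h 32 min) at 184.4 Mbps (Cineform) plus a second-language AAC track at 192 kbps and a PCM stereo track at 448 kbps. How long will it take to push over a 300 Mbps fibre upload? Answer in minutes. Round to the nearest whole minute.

1 h 32 min = 92 min = 5520 s
Audio total: 192 + 448 = 640 kbps = 0.640 Mbps.
Total bitrate: 185.040 Mbps.
File: 185.040 Mbps × 5520 s = 1021420.8 Mb.
At 300 Mbps: 1021420.8 / 300 = 3404.7 s ≈ 56.7 minutes.

57 minutes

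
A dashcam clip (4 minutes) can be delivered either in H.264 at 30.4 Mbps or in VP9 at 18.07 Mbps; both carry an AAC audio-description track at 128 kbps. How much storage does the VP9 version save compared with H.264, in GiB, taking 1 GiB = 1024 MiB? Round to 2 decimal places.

0.34 GiB

4 min = 240 s
Audio: 128 kbps = 0.128 Mbps.
H.264: 30.528 Mbps × 240 s = 7326.7 Mb = 0.853 GiB.
VP9: 18.198 Mbps × 240 s = 4367.5 Mb = 0.508 GiB.
Saving: 0.853 − 0.508 = 0.344 GiB.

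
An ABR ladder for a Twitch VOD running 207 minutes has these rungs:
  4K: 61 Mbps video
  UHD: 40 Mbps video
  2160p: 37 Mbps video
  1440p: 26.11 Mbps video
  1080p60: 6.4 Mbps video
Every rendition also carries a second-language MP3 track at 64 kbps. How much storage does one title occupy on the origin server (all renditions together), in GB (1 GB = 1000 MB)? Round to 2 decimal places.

265.21 GB

207 min = 12420 s
Audio: 64 kbps = 0.064 Mbps.
Sum of rendition bitrates: (61+0.064) + (40+0.064) + (37+0.064) + (26.11+0.064) + (6.4+0.064) = 170.830 Mbps.
× 12420 s = 2,121,709 Mb = 265,214 MB = 265.2 GB.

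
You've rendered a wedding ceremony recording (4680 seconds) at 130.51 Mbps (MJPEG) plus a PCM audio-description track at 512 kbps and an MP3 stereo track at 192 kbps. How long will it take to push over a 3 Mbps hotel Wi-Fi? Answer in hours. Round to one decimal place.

Audio total: 512 + 192 = 704 kbps = 0.704 Mbps.
Total bitrate: 131.214 Mbps.
File: 131.214 Mbps × 4680 s = 614081.5 Mb.
At 3 Mbps: 614081.5 / 3 = 204693.8 s ≈ 56.9 hours.

56.9 hours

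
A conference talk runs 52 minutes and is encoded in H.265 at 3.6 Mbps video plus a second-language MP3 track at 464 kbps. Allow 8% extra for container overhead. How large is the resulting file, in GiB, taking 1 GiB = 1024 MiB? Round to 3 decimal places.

1.594 GiB

52 min = 3120 s
Audio: 464 kbps = 0.464 Mbps.
Total bitrate: 3.6 + 0.464 = 4.064 Mbps.
Stream data: 4.064 Mbps × 3120 s = 12679.7 Mb.
With 8% container overhead: ×1.08.
13,694 Mb = 1,711,756,800 bytes ÷ 1,073,741,824 = 1.594 GiB.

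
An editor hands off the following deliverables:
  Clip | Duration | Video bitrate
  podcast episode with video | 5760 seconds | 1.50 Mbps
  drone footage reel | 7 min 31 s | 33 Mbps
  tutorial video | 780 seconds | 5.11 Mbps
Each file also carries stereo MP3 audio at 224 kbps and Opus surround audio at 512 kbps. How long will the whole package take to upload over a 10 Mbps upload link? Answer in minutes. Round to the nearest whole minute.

54 minutes

Audio total: 224 + 512 = 736 kbps = 0.736 Mbps.
podcast episode with video: 2.236 Mbps × 5760 s = 12879.4 Mb
drone footage reel: 33.736 Mbps × 451 s = 15214.9 Mb
tutorial video: 5.846 Mbps × 780 s = 4559.9 Mb
Total: 32654.2 Mb = 4081.8 MB.
At 10 Mbps: 32654.2 / 10 = 3265 s ≈ 54.4 minutes.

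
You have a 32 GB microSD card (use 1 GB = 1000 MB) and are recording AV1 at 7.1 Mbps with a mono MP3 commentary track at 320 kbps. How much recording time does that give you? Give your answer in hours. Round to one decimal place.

Audio: 320 kbps = 0.320 Mbps.
Total bitrate: 7.1 + 0.320 = 7.420 Mbps.
Capacity: 32 GB = 256,000 Mb.
Recording time: 256,000 / 7.420 = 34,501 s ≈ 9.58 hours.

9.6 hours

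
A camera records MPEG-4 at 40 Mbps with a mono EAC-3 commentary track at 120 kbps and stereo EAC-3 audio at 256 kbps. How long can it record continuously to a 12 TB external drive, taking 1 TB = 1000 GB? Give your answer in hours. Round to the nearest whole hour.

Audio total: 120 + 256 = 376 kbps = 0.376 Mbps.
Total bitrate: 40 + 0.376 = 40.376 Mbps.
Capacity: 12 TB = 96,000,000 Mb.
Recording time: 96,000,000 / 40.376 = 2,377,650 s ≈ 660 hours.

660 hours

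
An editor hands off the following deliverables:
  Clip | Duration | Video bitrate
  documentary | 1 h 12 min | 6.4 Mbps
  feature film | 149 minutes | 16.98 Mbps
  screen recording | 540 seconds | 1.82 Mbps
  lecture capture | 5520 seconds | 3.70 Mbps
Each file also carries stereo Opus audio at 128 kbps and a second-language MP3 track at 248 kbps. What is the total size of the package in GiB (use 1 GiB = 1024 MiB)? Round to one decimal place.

Audio total: 128 + 248 = 376 kbps = 0.376 Mbps.
documentary: 6.776 Mbps × 4320 s = 29272.3 Mb
feature film: 17.356 Mbps × 8940 s = 155162.6 Mb
screen recording: 2.196 Mbps × 540 s = 1185.8 Mb
lecture capture: 4.076 Mbps × 5520 s = 22499.5 Mb
Total: 208120.3 Mb = 26015.0 MB.
= 24.23 GiB.

24.2 GiB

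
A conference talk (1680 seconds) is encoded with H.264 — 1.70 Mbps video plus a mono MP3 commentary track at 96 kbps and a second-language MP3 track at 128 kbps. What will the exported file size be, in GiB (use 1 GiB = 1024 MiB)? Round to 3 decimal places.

0.376 GiB

Audio total: 96 + 128 = 224 kbps = 0.224 Mbps.
Total bitrate: 1.70 + 0.224 = 1.924 Mbps.
Stream data: 1.924 Mbps × 1680 s = 3232.3 Mb.
3,232 Mb = 404,040,000 bytes ÷ 1,073,741,824 = 0.3763 GiB.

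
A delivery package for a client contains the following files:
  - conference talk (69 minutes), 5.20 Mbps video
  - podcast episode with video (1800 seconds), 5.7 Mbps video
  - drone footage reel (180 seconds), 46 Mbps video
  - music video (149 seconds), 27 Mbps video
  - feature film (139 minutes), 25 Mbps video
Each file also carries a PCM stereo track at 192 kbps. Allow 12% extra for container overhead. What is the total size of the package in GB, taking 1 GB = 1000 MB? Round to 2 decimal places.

35.76 GB

Audio: 192 kbps = 0.192 Mbps.
conference talk: 5.392 Mbps × 4140 s × 1.12 = 25001.6 Mb
podcast episode with video: 5.892 Mbps × 1800 s × 1.12 = 11878.3 Mb
drone footage reel: 46.192 Mbps × 180 s × 1.12 = 9312.3 Mb
music video: 27.192 Mbps × 149 s × 1.12 = 4537.8 Mb
feature film: 25.192 Mbps × 8340 s × 1.12 = 235313.4 Mb
Total: 286043.4 Mb = 35755.4 MB.
= 35.76 GB.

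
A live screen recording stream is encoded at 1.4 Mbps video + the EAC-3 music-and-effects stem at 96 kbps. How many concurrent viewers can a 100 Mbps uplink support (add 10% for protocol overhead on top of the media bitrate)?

Audio: 96 kbps = 0.096 Mbps.
Per-viewer media rate: 1.496 Mbps.
On the wire with 10% overhead: 1.646 Mbps.
100 Mbps = 100.0 Mbps; 100.0 / 1.646 = 60.77 → 60 viewers.

60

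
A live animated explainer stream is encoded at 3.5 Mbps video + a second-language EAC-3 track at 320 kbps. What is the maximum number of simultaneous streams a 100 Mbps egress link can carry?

Audio: 320 kbps = 0.320 Mbps.
Per-viewer media rate: 3.820 Mbps.
100 Mbps = 100.0 Mbps; 100.0 / 3.820 = 26.18 → 26 viewers.

26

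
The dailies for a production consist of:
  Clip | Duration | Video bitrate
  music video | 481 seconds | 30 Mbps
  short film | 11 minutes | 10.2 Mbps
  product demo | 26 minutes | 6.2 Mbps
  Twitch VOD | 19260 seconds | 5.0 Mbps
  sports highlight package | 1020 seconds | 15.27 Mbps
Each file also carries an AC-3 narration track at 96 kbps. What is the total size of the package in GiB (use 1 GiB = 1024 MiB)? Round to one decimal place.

16.9 GiB

Audio: 96 kbps = 0.096 Mbps.
music video: 30.096 Mbps × 481 s = 14476.2 Mb
short film: 10.296 Mbps × 660 s = 6795.4 Mb
product demo: 6.296 Mbps × 1560 s = 9821.8 Mb
Twitch VOD: 5.096 Mbps × 19260 s = 98149.0 Mb
sports highlight package: 15.366 Mbps × 1020 s = 15673.3 Mb
Total: 144915.6 Mb = 18114.4 MB.
= 16.87 GiB.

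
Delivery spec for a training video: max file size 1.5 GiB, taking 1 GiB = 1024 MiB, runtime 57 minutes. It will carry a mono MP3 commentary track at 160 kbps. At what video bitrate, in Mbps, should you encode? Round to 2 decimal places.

Budget: 1.5 GiB = 12884.9 Mb.
57 min = 3420 s
Total bitrate budget: 12884.9 Mb / 3420 s = 3.768 Mbps.
Audio: 160 kbps = 0.160 Mbps.
Video: 3.768 − 0.160 = 3.608 Mbps.

3.61 Mbps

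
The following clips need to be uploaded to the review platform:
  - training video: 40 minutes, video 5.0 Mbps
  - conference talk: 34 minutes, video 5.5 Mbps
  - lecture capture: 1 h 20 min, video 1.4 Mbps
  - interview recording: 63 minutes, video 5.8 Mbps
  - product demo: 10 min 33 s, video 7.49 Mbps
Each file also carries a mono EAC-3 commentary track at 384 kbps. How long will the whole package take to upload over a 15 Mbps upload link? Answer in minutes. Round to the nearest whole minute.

69 minutes

Audio: 384 kbps = 0.384 Mbps.
training video: 5.384 Mbps × 2400 s = 12921.6 Mb
conference talk: 5.884 Mbps × 2040 s = 12003.4 Mb
lecture capture: 1.784 Mbps × 4800 s = 8563.2 Mb
interview recording: 6.184 Mbps × 3780 s = 23375.5 Mb
product demo: 7.874 Mbps × 633 s = 4984.2 Mb
Total: 61847.9 Mb = 7731.0 MB.
At 15 Mbps: 61847.9 / 15 = 4123 s ≈ 68.7 minutes.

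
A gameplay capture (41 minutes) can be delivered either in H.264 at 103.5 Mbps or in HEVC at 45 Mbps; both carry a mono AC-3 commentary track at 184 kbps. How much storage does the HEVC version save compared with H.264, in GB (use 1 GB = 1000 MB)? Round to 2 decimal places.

17.99 GB

41 min = 2460 s
Audio: 184 kbps = 0.184 Mbps.
H.264: 103.684 Mbps × 2460 s = 255062.6 Mb = 31.883 GB.
HEVC: 45.184 Mbps × 2460 s = 111152.6 Mb = 13.894 GB.
Saving: 31.883 − 13.894 = 17.989 GB.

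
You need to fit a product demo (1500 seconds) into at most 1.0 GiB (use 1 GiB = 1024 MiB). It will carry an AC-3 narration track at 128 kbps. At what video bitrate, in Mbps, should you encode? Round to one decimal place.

Budget: 1.0 GiB = 8589.9 Mb.
Total bitrate budget: 8589.9 Mb / 1500 s = 5.727 Mbps.
Audio: 128 kbps = 0.128 Mbps.
Video: 5.727 − 0.128 = 5.599 Mbps.

5.6 Mbps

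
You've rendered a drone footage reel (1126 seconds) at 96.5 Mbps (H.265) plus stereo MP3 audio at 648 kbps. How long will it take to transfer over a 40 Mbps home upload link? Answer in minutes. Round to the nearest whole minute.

Audio: 648 kbps = 0.648 Mbps.
Total bitrate: 97.148 Mbps.
File: 97.148 Mbps × 1126 s = 109388.6 Mb.
At 40 Mbps: 109388.6 / 40 = 2734.7 s ≈ 45.6 minutes.

46 minutes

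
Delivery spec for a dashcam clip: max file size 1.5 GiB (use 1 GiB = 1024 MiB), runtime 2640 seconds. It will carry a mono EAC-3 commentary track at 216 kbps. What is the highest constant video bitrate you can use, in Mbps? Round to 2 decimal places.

Budget: 1.5 GiB = 12884.9 Mb.
Total bitrate budget: 12884.9 Mb / 2640 s = 4.881 Mbps.
Audio: 216 kbps = 0.216 Mbps.
Video: 4.881 − 0.216 = 4.665 Mbps.

4.66 Mbps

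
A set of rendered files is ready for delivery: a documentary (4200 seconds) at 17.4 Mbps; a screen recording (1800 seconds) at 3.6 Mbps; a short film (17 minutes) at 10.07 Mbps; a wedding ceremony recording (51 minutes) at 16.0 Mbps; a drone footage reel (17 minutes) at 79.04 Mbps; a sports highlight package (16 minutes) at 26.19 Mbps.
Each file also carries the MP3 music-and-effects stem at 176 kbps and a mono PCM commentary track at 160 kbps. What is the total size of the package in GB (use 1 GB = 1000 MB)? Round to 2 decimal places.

31.08 GB

Audio total: 176 + 160 = 336 kbps = 0.336 Mbps.
documentary: 17.736 Mbps × 4200 s = 74491.2 Mb
screen recording: 3.936 Mbps × 1800 s = 7084.8 Mb
short film: 10.406 Mbps × 1020 s = 10614.1 Mb
wedding ceremony recording: 16.336 Mbps × 3060 s = 49988.2 Mb
drone footage reel: 79.376 Mbps × 1020 s = 80963.5 Mb
sports highlight package: 26.526 Mbps × 960 s = 25465.0 Mb
Total: 248606.8 Mb = 31075.8 MB.
= 31.08 GB.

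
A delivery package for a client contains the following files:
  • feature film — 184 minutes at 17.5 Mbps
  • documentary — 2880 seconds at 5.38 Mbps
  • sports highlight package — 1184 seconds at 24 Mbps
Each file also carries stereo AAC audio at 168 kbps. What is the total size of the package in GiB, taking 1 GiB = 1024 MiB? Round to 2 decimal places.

Audio: 168 kbps = 0.168 Mbps.
feature film: 17.668 Mbps × 11040 s = 195054.7 Mb
documentary: 5.548 Mbps × 2880 s = 15978.2 Mb
sports highlight package: 24.168 Mbps × 1184 s = 28614.9 Mb
Total: 239647.9 Mb = 29956.0 MB.
= 27.90 GiB.

27.90 GiB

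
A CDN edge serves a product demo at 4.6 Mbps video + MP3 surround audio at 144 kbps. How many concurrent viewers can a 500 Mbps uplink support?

Audio: 144 kbps = 0.144 Mbps.
Per-viewer media rate: 4.744 Mbps.
500 Mbps = 500.0 Mbps; 500.0 / 4.744 = 105.40 → 105 viewers.

105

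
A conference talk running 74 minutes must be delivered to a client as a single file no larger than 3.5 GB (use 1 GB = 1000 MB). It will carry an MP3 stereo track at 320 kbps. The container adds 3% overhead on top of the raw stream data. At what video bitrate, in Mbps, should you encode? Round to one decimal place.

Budget: 3.5 GB = 28000.0 Mb.
Stream payload after overhead: 28000.0 / 1.03 = 27184.5 Mb.
74 min = 4440 s
Total bitrate budget: 27184.5 Mb / 4440 s = 6.123 Mbps.
Audio: 320 kbps = 0.320 Mbps.
Video: 6.123 − 0.320 = 5.803 Mbps.

5.8 Mbps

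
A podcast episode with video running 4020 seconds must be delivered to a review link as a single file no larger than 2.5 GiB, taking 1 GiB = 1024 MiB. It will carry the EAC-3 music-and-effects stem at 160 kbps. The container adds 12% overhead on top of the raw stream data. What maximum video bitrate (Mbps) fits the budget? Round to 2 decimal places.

Budget: 2.5 GiB = 21474.8 Mb.
Stream payload after overhead: 21474.8 / 1.12 = 19174.0 Mb.
Total bitrate budget: 19174.0 Mb / 4020 s = 4.770 Mbps.
Audio: 160 kbps = 0.160 Mbps.
Video: 4.770 − 0.160 = 4.610 Mbps.

4.61 Mbps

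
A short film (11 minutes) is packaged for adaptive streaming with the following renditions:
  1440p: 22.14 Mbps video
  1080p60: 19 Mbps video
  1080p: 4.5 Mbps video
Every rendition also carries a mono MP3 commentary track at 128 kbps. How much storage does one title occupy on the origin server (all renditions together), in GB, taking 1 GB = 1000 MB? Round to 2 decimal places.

11 min = 660 s
Audio: 128 kbps = 0.128 Mbps.
Sum of rendition bitrates: (22.14+0.128) + (19+0.128) + (4.5+0.128) = 46.024 Mbps.
× 660 s = 30,376 Mb = 3,797 MB = 3.797 GB.

3.80 GB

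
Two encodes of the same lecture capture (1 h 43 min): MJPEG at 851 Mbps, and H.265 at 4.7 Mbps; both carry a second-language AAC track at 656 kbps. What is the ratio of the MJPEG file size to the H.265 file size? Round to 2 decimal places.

1 h 43 min = 103 min = 6180 s
Audio: 656 kbps = 0.656 Mbps.
MJPEG: 851.656 Mbps × 6180 s = 5263234.1 Mb = 612.721 GiB.
H.265: 5.356 Mbps × 6180 s = 33100.1 Mb = 3.853 GiB.
Ratio: 612.721 / 3.853 = 159.010.

159.01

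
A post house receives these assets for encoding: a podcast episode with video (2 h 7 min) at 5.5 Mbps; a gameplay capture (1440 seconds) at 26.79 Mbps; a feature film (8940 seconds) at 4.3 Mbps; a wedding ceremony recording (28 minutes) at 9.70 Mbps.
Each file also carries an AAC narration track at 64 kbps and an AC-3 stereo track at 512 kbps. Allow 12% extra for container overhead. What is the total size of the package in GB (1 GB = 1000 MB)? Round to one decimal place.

20.5 GB

Audio total: 64 + 512 = 576 kbps = 0.576 Mbps.
podcast episode with video: 6.076 Mbps × 7620 s × 1.12 = 51855.0 Mb
gameplay capture: 27.366 Mbps × 1440 s × 1.12 = 44135.9 Mb
feature film: 4.876 Mbps × 8940 s × 1.12 = 48822.4 Mb
wedding ceremony recording: 10.276 Mbps × 1680 s × 1.12 = 19335.3 Mb
Total: 164148.6 Mb = 20518.6 MB.
= 20.52 GB.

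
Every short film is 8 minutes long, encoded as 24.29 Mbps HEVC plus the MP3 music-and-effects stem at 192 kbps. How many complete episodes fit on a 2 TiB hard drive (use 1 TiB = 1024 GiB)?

8 min = 480 s
Audio: 192 kbps = 0.192 Mbps.
Total bitrate: 24.482 Mbps.
Per item: 24.482 Mbps × 480 s = 11,751 Mb = 1,469 MB.
Capacity: 2 TiB = 17,592,186 Mb; 1497.03 items → 1497 complete.

1497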